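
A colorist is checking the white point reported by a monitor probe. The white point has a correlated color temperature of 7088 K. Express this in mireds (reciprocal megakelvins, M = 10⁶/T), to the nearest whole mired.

M = 10⁶ / 7088 = 141.084 → 141 mireds.

141 mireds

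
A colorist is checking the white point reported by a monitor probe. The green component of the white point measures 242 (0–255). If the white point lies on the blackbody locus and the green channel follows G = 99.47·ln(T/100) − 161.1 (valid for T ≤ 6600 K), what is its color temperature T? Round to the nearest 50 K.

ln t = (242 + 161.1) / 99.47 = 4.0525.
t = e^4.0525 = 57.540.
T = 100·t = 5754 K → 5750 K to the nearest 50 K.

5750 K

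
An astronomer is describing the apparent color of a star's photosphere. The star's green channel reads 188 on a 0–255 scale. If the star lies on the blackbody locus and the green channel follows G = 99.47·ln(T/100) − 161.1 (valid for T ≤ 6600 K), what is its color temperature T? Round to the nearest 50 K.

3350 K

ln t = (188 + 161.1) / 99.47 = 3.5096.
t = e^3.5096 = 33.435.
T = 100·t = 3343 K → 3350 K to the nearest 50 K.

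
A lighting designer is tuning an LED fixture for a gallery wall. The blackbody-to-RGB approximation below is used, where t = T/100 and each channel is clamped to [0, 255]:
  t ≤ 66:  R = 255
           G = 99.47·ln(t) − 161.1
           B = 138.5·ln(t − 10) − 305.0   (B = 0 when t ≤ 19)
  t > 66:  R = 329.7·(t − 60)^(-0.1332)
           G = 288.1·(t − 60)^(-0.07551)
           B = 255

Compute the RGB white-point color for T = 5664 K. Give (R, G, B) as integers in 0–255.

t = 5664/100 = 56.64; the t ≤ 66 branch applies.
R = 255 by definition for t ≤ 66.
G = 99.47·ln 56.64 − 161.1 = 99.47·4.0367 − 161.1 = 240.432.
B = 138.5·ln(56.64 − 10) − 305.0 = 138.5·ln 46.64 − 305.0 = 138.5·3.8425 − 305.0 = 227.181.
Rounded: (255, 240, 227).

(255, 240, 227)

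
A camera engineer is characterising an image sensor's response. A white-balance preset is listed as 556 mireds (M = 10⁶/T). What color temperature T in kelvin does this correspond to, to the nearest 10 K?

1800 K

T = 10⁶ / 556 = 1798.56 K → 1800 K.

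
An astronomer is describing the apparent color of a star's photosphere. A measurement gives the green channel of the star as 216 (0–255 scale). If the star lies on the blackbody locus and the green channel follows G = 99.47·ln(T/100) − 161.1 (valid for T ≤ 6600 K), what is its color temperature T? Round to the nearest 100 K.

ln t = (216 + 161.1) / 99.47 = 3.7911.
t = e^3.7911 = 44.305.
T = 100·t = 4430 K → 4400 K to the nearest 100 K.

4400 K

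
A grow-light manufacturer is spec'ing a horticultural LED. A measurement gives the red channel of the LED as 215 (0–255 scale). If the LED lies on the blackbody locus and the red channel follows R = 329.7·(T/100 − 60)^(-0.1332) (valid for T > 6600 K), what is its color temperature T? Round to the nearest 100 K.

8500 K

(t − 60)^(-0.1332) = 215/329.7 = 0.65211.
t − 60 = 0.65211^(1/-0.1332) = 0.65211^(-7.508) = 24.774, so t = 84.774.
T = 100·t = 8477 K → 8500 K to the nearest 100 K.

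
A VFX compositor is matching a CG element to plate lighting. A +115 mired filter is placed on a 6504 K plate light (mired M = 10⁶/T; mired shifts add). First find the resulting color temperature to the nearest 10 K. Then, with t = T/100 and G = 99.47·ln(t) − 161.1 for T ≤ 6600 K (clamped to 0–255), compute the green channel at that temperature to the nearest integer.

M_in = 10⁶/6504 = 153.75; M_out = 153.75 + (+115) = 268.75.
T_out = 10⁶/268.75 = 3720.9 K → 3720 K; t = 37.2.
G = 99.47·ln 37.2 − 161.1 = 99.47·3.6163 − 161.1 = 198.614.
Rounded: 199.

199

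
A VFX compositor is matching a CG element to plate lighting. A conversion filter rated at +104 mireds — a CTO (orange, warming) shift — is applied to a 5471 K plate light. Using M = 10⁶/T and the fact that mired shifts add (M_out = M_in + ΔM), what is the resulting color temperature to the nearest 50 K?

3500 K

M_in = 10⁶/5471 = 182.78 mireds.
M_out = 182.78 + (+104) = 286.78 mireds.
T_out = 10⁶/286.78 = 3487.0 K → 3500 K.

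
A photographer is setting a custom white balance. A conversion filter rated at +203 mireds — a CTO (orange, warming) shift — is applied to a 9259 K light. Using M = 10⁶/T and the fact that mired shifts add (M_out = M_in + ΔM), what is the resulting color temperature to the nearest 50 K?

3200 K

M_in = 10⁶/9259 = 108.00 mireds.
M_out = 108.00 + (+203) = 311.00 mireds.
T_out = 10⁶/311.00 = 3215.4 K → 3200 K.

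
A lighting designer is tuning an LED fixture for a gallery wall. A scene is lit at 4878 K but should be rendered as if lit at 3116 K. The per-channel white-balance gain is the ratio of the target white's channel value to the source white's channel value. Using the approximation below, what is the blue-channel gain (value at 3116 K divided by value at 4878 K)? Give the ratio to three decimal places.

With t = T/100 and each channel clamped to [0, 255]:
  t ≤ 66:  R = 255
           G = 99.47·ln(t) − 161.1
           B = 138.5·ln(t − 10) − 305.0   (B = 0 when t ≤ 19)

At 4878 K (t = 48.78):
  B = 138.5·ln(48.78 − 10) − 305.0 = 138.5·ln 38.78 − 305.0 = 138.5·3.6579 − 305.0 = 201.620.
At 3116 K (t = 31.16):
  B = 138.5·ln(31.16 − 10) − 305.0 = 138.5·ln 21.16 − 305.0 = 138.5·3.0521 − 305.0 = 117.718.
Gain = 117.718 / 201.620 = 0.5839 → 0.584.

0.584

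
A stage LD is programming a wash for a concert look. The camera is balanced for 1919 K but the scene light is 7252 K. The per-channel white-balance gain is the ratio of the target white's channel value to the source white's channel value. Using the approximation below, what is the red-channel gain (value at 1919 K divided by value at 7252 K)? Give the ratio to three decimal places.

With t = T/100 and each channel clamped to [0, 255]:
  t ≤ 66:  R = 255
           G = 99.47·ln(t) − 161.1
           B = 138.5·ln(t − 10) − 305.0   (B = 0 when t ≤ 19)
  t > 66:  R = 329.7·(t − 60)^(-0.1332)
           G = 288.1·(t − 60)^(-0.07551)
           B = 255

At 7252 K (t = 72.52):
  R = 329.7·(72.52 − 60)^(-0.1332) = 329.7·12.52^(-0.1332) = 329.7·0.71417 = 235.460.
At 1919 K (t = 19.19):
  R = 255 by definition for t ≤ 66.
Gain = 255.000 / 235.460 = 1.0830 → 1.083.

1.083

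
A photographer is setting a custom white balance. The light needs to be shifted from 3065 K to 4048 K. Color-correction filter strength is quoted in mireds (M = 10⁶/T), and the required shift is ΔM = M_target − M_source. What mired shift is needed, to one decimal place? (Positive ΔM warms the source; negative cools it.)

M_source = 10⁶/3065 = 326.264; M_target = 10⁶/4048 = 247.036.
ΔM = 247.036 − 326.264 = -79.229 → -79.2 mireds, a cooling shift.

-79.2 mireds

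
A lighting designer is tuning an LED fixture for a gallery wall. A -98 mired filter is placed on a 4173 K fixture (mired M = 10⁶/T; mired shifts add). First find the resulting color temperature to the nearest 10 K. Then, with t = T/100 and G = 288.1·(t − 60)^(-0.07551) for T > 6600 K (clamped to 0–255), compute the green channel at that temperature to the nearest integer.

241

M_in = 10⁶/4173 = 239.64; M_out = 239.64 + (-98) = 141.64.
T_out = 10⁶/141.64 = 7060.4 K → 7060 K; t = 70.6.
G = 288.1·(70.6 − 60)^(-0.07551) = 288.1·10.6^(-0.07551) = 288.1·0.83672 = 241.058.
Rounded: 241.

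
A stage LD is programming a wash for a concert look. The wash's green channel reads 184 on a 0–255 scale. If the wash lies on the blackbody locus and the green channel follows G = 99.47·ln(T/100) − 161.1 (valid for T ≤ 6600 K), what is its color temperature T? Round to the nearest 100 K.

ln t = (184 + 161.1) / 99.47 = 3.4694.
t = e^3.4694 = 32.117.
T = 100·t = 3212 K → 3200 K to the nearest 100 K.

3200 K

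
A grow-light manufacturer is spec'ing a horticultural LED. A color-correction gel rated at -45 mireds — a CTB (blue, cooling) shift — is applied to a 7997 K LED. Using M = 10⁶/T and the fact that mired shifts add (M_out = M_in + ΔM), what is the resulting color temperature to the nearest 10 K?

12490 K

M_in = 10⁶/7997 = 125.05 mireds.
M_out = 125.05 + (-45) = 80.05 mireds.
T_out = 10⁶/80.05 = 12492.7 K → 12490 K.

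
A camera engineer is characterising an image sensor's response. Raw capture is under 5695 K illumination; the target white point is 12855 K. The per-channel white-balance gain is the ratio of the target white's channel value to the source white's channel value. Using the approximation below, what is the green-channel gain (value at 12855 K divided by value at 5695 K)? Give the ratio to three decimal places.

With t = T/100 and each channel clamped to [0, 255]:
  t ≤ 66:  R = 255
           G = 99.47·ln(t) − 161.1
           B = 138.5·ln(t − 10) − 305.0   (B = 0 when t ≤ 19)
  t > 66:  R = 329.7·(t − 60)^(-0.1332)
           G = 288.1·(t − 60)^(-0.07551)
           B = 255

0.869

At 5695 K (t = 56.95):
  G = 99.47·ln 56.95 − 161.1 = 99.47·4.0422 − 161.1 = 240.975.
At 12855 K (t = 128.55):
  G = 288.1·(128.55 − 60)^(-0.07551) = 288.1·68.55^(-0.07551) = 288.1·0.72671 = 209.366.
Gain = 209.366 / 240.975 = 0.8688 → 0.869.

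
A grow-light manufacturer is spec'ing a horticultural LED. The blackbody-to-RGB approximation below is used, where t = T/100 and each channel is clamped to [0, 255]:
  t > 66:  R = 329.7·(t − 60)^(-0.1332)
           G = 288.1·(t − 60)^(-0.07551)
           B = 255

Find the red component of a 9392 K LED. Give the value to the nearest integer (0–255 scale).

t = 9392/100 = 93.92; the t > 66 branch applies.
R = 329.7·(93.92 − 60)^(-0.1332) = 329.7·33.92^(-0.1332) = 329.7·0.62538 = 206.187.
Rounded: 206.

206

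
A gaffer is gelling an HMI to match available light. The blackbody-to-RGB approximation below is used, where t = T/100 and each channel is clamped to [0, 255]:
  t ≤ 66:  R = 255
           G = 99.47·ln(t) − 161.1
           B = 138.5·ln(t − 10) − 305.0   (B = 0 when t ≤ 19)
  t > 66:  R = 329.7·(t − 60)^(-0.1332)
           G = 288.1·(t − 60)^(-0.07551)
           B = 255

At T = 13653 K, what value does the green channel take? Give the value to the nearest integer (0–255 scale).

t = 13653/100 = 136.53; the t > 66 branch applies.
G = 288.1·(136.53 − 60)^(-0.07551) = 288.1·76.53^(-0.07551) = 288.1·0.72070 = 207.632.
Rounded: 208.

208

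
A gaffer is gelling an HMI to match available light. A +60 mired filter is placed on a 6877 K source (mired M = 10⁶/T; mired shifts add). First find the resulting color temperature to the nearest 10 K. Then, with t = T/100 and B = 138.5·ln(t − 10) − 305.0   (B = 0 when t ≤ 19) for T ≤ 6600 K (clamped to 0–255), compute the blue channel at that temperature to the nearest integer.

M_in = 10⁶/6877 = 145.41; M_out = 145.41 + (+60) = 205.41.
T_out = 10⁶/205.41 = 4868.3 K → 4870 K; t = 48.7.
B = 138.5·ln(48.7 − 10) − 305.0 = 138.5·ln 38.7 − 305.0 = 138.5·3.6558 − 305.0 = 201.334.
Rounded: 201.

201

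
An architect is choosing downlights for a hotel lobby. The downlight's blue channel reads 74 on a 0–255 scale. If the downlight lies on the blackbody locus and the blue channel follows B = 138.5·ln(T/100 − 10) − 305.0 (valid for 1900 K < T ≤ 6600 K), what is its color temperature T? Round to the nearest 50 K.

ln(t − 10) = (74 + 305.0) / 138.5 = 2.7365.
t − 10 = e^2.7365 = 15.432, so t = 25.432.
T = 100·t = 2543 K → 2550 K to the nearest 50 K.

2550 K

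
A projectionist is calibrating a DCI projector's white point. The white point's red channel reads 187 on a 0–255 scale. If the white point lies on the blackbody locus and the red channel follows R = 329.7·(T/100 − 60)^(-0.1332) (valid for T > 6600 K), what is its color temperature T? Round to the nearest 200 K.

(t − 60)^(-0.1332) = 187/329.7 = 0.56718.
t − 60 = 0.56718^(1/-0.1332) = 0.56718^(-7.508) = 70.620, so t = 130.620.
T = 100·t = 13062 K → 13000 K to the nearest 200 K.

13000 K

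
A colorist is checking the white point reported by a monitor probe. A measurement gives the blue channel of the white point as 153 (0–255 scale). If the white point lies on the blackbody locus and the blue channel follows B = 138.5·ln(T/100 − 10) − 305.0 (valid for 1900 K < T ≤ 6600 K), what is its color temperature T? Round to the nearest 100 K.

3700 K

ln(t − 10) = (153 + 305.0) / 138.5 = 3.3069.
t − 10 = e^3.3069 = 27.299, so t = 37.299.
T = 100·t = 3730 K → 3700 K to the nearest 100 K.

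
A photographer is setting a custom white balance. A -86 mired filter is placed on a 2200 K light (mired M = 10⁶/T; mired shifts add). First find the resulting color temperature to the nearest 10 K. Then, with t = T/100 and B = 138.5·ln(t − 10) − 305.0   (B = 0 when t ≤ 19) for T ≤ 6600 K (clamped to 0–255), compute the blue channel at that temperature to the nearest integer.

88

M_in = 10⁶/2200 = 454.55; M_out = 454.55 + (-86) = 368.55.
T_out = 10⁶/368.55 = 2713.4 K → 2710 K; t = 27.1.
B = 138.5·ln(27.1 − 10) − 305.0 = 138.5·ln 17.1 − 305.0 = 138.5·2.8391 − 305.0 = 88.212.
Rounded: 88.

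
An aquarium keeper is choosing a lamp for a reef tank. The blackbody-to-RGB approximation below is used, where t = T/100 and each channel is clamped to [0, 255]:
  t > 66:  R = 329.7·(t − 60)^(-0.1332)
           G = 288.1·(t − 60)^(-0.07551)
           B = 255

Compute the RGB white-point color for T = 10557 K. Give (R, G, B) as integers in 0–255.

t = 10557/100 = 105.57; the t > 66 branch applies.
R = 329.7·(105.57 − 60)^(-0.1332) = 329.7·45.57^(-0.1332) = 329.7·0.60126 = 198.236.
G = 288.1·(105.57 − 60)^(-0.07551) = 288.1·45.57^(-0.07551) = 288.1·0.74947 = 215.922.
B = 255 by definition for t > 66.
Rounded: (198, 216, 255).

(198, 216, 255)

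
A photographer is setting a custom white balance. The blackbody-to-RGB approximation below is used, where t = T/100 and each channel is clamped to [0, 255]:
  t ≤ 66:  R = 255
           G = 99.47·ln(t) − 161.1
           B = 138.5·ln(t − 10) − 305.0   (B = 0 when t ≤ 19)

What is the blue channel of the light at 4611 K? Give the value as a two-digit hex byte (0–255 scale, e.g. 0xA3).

t = 4611/100 = 46.11; the t ≤ 66 branch applies.
B = 138.5·ln(46.11 − 10) − 305.0 = 138.5·ln 36.11 − 305.0 = 138.5·3.5866 − 305.0 = 191.740.
Rounded: 192; in hex, 0xC0.

0xC0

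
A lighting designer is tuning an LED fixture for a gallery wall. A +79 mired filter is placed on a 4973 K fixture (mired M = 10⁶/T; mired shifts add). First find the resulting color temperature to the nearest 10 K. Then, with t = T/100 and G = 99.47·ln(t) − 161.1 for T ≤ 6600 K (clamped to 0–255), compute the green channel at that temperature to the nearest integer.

M_in = 10⁶/4973 = 201.09; M_out = 201.09 + (+79) = 280.09.
T_out = 10⁶/280.09 = 3570.3 K → 3570 K; t = 35.7.
G = 99.47·ln 35.7 − 161.1 = 99.47·3.5752 − 161.1 = 194.520.
Rounded: 195.

195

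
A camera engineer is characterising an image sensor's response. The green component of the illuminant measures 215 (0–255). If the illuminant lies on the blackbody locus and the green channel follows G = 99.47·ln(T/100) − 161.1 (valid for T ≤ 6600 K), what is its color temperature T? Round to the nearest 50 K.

ln t = (215 + 161.1) / 99.47 = 3.7810.
t = e^3.7810 = 43.862.
T = 100·t = 4386 K → 4400 K to the nearest 50 K.

4400 K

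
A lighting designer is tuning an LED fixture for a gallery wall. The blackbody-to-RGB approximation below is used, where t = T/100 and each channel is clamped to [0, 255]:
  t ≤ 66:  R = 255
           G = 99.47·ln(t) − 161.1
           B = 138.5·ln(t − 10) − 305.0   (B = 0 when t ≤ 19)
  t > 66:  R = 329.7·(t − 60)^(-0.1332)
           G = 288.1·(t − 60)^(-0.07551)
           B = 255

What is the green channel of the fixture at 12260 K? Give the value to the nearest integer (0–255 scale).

211

t = 12260/100 = 122.6; the t > 66 branch applies.
G = 288.1·(122.6 − 60)^(-0.07551) = 288.1·62.6^(-0.07551) = 288.1·0.73171 = 210.806.
Rounded: 211.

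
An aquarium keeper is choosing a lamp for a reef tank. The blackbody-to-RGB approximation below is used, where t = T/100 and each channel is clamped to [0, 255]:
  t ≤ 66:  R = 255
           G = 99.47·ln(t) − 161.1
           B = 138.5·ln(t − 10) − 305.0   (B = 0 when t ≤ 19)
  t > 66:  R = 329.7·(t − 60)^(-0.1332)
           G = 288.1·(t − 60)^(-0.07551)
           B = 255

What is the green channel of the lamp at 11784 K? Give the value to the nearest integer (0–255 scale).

t = 11784/100 = 117.84; the t > 66 branch applies.
G = 288.1·(117.84 − 60)^(-0.07551) = 288.1·57.84^(-0.07551) = 288.1·0.73610 = 212.069.
Rounded: 212.

212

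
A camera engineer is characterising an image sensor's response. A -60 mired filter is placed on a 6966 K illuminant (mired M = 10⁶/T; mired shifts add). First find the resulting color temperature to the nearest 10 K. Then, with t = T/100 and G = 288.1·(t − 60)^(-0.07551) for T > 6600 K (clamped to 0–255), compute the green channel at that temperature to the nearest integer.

212

M_in = 10⁶/6966 = 143.55; M_out = 143.55 + (-60) = 83.55.
T_out = 10⁶/83.55 = 11968.2 K → 11970 K; t = 119.7.
G = 288.1·(119.7 − 60)^(-0.07551) = 288.1·59.7^(-0.07551) = 288.1·0.73434 = 211.563.
Rounded: 212.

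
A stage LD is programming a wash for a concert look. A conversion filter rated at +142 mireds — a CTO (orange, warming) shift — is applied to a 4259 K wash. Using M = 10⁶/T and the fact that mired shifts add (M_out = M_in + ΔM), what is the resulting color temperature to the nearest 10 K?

M_in = 10⁶/4259 = 234.80 mireds.
M_out = 234.80 + (+142) = 376.80 mireds.
T_out = 10⁶/376.80 = 2653.9 K → 2650 K.

2650 K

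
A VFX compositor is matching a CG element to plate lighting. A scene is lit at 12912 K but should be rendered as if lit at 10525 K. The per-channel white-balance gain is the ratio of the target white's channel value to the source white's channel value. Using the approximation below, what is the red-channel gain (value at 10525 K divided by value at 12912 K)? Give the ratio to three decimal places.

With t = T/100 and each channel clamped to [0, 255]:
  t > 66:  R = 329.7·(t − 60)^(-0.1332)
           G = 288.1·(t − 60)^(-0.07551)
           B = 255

1.058

At 12912 K (t = 129.12):
  R = 329.7·(129.12 − 60)^(-0.1332) = 329.7·69.12^(-0.1332) = 329.7·0.56881 = 187.536.
At 10525 K (t = 105.25):
  R = 329.7·(105.25 − 60)^(-0.1332) = 329.7·45.25^(-0.1332) = 329.7·0.60183 = 198.422.
Gain = 198.422 / 187.536 = 1.0581 → 1.058.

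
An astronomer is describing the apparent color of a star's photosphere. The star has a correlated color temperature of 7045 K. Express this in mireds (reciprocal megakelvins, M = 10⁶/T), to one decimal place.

M = 10⁶ / 7045 = 141.945 → 141.9 mireds.

141.9 mireds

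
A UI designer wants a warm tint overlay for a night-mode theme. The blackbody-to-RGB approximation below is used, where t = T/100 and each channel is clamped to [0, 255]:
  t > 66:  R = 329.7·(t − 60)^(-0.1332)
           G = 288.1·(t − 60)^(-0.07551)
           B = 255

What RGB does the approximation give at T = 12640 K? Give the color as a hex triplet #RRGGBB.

t = 12640/100 = 126.4; the t > 66 branch applies.
R = 329.7·(126.4 − 60)^(-0.1332) = 329.7·66.4^(-0.1332) = 329.7·0.57186 = 188.541.
G = 288.1·(126.4 − 60)^(-0.07551) = 288.1·66.4^(-0.07551) = 288.1·0.72846 = 209.870.
B = 255 by definition for t > 66.
Rounded: (189, 210, 255).
In hex: #BDD2FF.

#BDD2FF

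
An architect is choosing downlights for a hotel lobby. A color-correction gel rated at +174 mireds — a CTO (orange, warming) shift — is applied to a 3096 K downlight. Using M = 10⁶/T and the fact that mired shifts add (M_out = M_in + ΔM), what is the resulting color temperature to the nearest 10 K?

2010 K

M_in = 10⁶/3096 = 323.00 mireds.
M_out = 323.00 + (+174) = 497.00 mireds.
T_out = 10⁶/497.00 = 2012.1 K → 2010 K.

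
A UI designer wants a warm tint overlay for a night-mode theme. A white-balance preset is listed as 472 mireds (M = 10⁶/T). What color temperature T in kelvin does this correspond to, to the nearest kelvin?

T = 10⁶ / 472 = 2118.64 K → 2119 K.

2119 K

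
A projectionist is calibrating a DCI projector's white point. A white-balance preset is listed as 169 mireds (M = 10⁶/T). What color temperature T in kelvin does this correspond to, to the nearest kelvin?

T = 10⁶ / 169 = 5917.16 K → 5917 K.

5917 K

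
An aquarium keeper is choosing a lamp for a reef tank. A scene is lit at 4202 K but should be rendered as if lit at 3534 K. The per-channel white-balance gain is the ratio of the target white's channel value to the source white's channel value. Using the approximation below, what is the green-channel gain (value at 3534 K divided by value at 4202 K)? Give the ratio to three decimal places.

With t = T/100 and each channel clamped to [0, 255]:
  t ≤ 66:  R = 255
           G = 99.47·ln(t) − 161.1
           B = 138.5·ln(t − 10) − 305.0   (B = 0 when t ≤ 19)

0.918

At 4202 K (t = 42.02):
  G = 99.47·ln 42.02 − 161.1 = 99.47·3.7381 − 161.1 = 210.733.
At 3534 K (t = 35.34):
  G = 99.47·ln 35.34 − 161.1 = 99.47·3.5650 − 161.1 = 193.512.
Gain = 193.512 / 210.733 = 0.9183 → 0.918.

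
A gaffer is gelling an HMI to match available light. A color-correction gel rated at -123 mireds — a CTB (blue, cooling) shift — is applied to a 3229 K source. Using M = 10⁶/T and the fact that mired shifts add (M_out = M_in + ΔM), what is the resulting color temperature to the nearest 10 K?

5360 K

M_in = 10⁶/3229 = 309.69 mireds.
M_out = 309.69 + (-123) = 186.69 mireds.
T_out = 10⁶/186.69 = 5356.4 K → 5360 K.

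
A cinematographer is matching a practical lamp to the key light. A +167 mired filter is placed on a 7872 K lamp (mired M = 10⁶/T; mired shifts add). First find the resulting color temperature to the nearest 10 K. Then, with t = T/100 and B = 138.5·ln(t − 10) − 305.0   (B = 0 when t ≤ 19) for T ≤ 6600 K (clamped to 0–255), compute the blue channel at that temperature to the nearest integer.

M_in = 10⁶/7872 = 127.03; M_out = 127.03 + (+167) = 294.03.
T_out = 10⁶/294.03 = 3401.0 K → 3400 K; t = 34.
B = 138.5·ln(34 − 10) − 305.0 = 138.5·ln 24 − 305.0 = 138.5·3.1781 − 305.0 = 135.160.
Rounded: 135.

135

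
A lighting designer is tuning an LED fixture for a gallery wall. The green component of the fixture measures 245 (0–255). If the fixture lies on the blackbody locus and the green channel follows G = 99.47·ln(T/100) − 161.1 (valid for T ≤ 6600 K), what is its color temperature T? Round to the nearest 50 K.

5950 K

ln t = (245 + 161.1) / 99.47 = 4.0826.
t = e^4.0826 = 59.302.
T = 100·t = 5930 K → 5950 K to the nearest 50 K.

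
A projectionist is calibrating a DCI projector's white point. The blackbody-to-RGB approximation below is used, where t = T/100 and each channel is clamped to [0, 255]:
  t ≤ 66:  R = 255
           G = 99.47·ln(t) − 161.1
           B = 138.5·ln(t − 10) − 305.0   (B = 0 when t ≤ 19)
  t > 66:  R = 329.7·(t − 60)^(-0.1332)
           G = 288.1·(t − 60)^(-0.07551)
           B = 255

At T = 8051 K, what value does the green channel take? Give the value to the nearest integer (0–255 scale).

229

t = 8051/100 = 80.51; the t > 66 branch applies.
G = 288.1·(80.51 − 60)^(-0.07551) = 288.1·20.51^(-0.07551) = 288.1·0.79604 = 229.338.
Rounded: 229.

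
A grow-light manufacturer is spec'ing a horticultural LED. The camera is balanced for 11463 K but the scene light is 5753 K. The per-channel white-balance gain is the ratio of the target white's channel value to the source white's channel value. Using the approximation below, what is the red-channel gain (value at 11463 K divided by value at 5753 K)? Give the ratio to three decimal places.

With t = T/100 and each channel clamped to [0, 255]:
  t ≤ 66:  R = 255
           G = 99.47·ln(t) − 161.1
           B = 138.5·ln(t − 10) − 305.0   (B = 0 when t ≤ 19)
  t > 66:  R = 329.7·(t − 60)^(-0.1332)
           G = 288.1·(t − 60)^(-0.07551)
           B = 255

0.759

At 5753 K (t = 57.53):
  R = 255 by definition for t ≤ 66.
At 11463 K (t = 114.63):
  R = 329.7·(114.63 − 60)^(-0.1332) = 329.7·54.63^(-0.1332) = 329.7·0.58691 = 193.505.
Gain = 193.505 / 255.000 = 0.7588 → 0.759.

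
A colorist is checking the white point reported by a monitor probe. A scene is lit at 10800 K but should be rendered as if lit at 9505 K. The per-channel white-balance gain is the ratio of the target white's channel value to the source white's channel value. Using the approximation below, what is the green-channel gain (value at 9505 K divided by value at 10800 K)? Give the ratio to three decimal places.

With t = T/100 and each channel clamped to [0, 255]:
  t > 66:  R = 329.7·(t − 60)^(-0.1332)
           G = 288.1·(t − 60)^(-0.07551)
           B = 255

1.024

At 10800 K (t = 108):
  G = 288.1·(108 − 60)^(-0.07551) = 288.1·48^(-0.07551) = 288.1·0.74653 = 215.076.
At 9505 K (t = 95.05):
  G = 288.1·(95.05 − 60)^(-0.07551) = 288.1·35.05^(-0.07551) = 288.1·0.76447 = 220.244.
Gain = 220.244 / 215.076 = 1.0240 → 1.024.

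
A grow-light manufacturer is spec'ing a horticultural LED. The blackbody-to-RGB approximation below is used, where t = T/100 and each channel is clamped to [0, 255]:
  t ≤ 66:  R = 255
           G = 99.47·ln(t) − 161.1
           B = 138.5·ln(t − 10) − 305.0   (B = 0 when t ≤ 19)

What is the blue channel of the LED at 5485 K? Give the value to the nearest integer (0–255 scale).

t = 5485/100 = 54.85; the t ≤ 66 branch applies.
B = 138.5·ln(54.85 − 10) − 305.0 = 138.5·ln 44.85 − 305.0 = 138.5·3.8033 − 305.0 = 221.760.
Rounded: 222.

222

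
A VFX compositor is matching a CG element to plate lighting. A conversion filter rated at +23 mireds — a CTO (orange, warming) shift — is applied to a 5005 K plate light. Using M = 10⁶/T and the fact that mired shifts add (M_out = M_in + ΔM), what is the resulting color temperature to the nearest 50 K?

4500 K

M_in = 10⁶/5005 = 199.80 mireds.
M_out = 199.80 + (+23) = 222.80 mireds.
T_out = 10⁶/222.80 = 4488.3 K → 4500 K.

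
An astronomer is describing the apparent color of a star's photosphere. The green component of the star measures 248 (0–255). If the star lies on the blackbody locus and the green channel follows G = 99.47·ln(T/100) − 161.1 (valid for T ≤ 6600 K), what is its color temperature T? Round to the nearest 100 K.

ln t = (248 + 161.1) / 99.47 = 4.1128.
t = e^4.1128 = 61.117.
T = 100·t = 6112 K → 6100 K to the nearest 100 K.

6100 K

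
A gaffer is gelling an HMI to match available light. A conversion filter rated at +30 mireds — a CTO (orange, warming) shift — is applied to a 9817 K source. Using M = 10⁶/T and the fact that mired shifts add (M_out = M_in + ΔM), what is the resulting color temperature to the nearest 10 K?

M_in = 10⁶/9817 = 101.86 mireds.
M_out = 101.86 + (+30) = 131.86 mireds.
T_out = 10⁶/131.86 = 7583.6 K → 7580 K.

7580 K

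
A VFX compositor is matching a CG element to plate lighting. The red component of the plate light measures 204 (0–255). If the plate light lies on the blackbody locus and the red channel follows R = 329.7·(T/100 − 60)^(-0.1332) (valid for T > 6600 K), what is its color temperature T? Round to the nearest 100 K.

(t − 60)^(-0.1332) = 204/329.7 = 0.61874.
t − 60 = 0.61874^(1/-0.1332) = 0.61874^(-7.508) = 36.748, so t = 96.748.
T = 100·t = 9675 K → 9700 K to the nearest 100 K.

9700 K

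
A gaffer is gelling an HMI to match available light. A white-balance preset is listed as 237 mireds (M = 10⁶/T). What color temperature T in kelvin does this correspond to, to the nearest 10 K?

T = 10⁶ / 237 = 4219.41 K → 4220 K.

4220 K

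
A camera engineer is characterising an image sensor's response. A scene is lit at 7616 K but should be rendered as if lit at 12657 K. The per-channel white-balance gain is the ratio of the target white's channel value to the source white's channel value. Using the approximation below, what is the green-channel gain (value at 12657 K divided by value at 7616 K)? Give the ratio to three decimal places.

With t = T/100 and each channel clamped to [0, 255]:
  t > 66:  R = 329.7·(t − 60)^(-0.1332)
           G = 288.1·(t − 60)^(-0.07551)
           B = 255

At 7616 K (t = 76.16):
  G = 288.1·(76.16 − 60)^(-0.07551) = 288.1·16.16^(-0.07551) = 288.1·0.81050 = 233.504.
At 12657 K (t = 126.57):
  G = 288.1·(126.57 − 60)^(-0.07551) = 288.1·66.57^(-0.07551) = 288.1·0.72832 = 209.830.
Gain = 209.830 / 233.504 = 0.8986 → 0.899.

0.899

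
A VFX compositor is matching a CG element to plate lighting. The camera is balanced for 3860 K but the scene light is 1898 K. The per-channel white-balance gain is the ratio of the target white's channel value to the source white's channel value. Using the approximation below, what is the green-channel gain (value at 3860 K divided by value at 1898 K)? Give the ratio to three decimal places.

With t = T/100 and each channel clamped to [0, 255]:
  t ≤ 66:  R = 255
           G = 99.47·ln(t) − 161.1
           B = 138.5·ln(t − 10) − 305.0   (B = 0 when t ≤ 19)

1.536

At 1898 K (t = 18.98):
  G = 99.47·ln 18.98 − 161.1 = 99.47·2.9434 − 161.1 = 131.679.
At 3860 K (t = 38.6):
  G = 99.47·ln 38.6 − 161.1 = 99.47·3.6533 − 161.1 = 202.289.
Gain = 202.289 / 131.679 = 1.5362 → 1.536.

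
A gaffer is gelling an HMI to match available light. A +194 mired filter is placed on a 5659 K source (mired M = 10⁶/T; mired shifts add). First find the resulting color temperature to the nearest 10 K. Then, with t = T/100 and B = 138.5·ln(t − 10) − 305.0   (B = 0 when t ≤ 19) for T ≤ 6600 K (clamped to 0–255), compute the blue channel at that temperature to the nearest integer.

M_in = 10⁶/5659 = 176.71; M_out = 176.71 + (+194) = 370.71.
T_out = 10⁶/370.71 = 2697.5 K → 2700 K; t = 27.
B = 138.5·ln(27 − 10) − 305.0 = 138.5·ln 17 − 305.0 = 138.5·2.8332 − 305.0 = 87.400.
Rounded: 87.

87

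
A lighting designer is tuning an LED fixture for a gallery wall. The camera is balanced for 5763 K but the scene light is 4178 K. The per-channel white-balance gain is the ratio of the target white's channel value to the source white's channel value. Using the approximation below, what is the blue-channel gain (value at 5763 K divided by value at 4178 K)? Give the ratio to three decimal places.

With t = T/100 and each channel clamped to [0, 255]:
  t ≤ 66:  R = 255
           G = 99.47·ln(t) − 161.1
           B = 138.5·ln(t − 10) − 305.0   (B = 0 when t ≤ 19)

At 4178 K (t = 41.78):
  B = 138.5·ln(41.78 − 10) − 305.0 = 138.5·ln 31.78 − 305.0 = 138.5·3.4588 − 305.0 = 174.049.
At 5763 K (t = 57.63):
  B = 138.5·ln(57.63 − 10) − 305.0 = 138.5·ln 47.63 − 305.0 = 138.5·3.8635 − 305.0 = 230.090.
Gain = 230.090 / 174.049 = 1.3220 → 1.322.

1.322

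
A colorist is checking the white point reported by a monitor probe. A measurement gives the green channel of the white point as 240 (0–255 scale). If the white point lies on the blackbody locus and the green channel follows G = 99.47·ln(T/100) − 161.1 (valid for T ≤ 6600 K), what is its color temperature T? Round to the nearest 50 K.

ln t = (240 + 161.1) / 99.47 = 4.0324.
t = e^4.0324 = 56.394.
T = 100·t = 5639 K → 5650 K to the nearest 50 K.

5650 K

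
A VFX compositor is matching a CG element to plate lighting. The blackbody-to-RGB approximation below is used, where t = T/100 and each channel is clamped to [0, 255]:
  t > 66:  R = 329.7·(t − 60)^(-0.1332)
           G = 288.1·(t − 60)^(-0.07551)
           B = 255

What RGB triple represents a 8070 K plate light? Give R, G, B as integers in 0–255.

t = 8070/100 = 80.7; the t > 66 branch applies.
R = 329.7·(80.7 − 60)^(-0.1332) = 329.7·20.7^(-0.1332) = 329.7·0.66790 = 220.207.
G = 288.1·(80.7 − 60)^(-0.07551) = 288.1·20.7^(-0.07551) = 288.1·0.79548 = 229.179.
B = 255 by definition for t > 66.
Rounded: (220, 229, 255).

R=220, G=229, B=255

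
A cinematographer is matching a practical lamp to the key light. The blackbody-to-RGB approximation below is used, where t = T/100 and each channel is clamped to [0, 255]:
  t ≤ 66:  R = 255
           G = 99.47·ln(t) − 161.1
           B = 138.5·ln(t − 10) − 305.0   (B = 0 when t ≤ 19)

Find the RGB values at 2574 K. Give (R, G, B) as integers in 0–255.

t = 2574/100 = 25.74; the t ≤ 66 branch applies.
R = 255 by definition for t ≤ 66.
G = 99.47·ln 25.74 − 161.1 = 99.47·3.2480 − 161.1 = 161.983.
B = 138.5·ln(25.74 − 10) − 305.0 = 138.5·ln 15.74 − 305.0 = 138.5·2.7562 − 305.0 = 76.734.
Rounded: (255, 162, 77).

(255, 162, 77)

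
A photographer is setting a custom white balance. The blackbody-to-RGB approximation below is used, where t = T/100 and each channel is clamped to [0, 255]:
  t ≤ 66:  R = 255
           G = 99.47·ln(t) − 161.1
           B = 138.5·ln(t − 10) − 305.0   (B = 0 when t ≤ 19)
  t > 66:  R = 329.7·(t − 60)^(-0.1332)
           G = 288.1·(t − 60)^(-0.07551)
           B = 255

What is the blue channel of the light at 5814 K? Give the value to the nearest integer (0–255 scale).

232

t = 5814/100 = 58.14; the t ≤ 66 branch applies.
B = 138.5·ln(58.14 − 10) − 305.0 = 138.5·ln 48.14 − 305.0 = 138.5·3.8741 − 305.0 = 231.565.
Rounded: 232.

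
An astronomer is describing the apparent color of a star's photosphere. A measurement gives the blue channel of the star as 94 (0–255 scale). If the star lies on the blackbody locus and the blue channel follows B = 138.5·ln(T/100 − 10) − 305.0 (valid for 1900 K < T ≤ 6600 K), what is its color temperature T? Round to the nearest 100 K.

ln(t − 10) = (94 + 305.0) / 138.5 = 2.8809.
t − 10 = e^2.8809 = 17.830, so t = 27.830.
T = 100·t = 2783 K → 2800 K to the nearest 100 K.

2800 K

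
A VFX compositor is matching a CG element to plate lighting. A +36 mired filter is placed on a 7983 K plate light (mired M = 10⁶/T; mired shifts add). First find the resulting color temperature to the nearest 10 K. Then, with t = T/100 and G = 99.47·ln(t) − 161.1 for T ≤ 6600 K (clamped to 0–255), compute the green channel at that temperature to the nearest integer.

249

M_in = 10⁶/7983 = 125.27; M_out = 125.27 + (+36) = 161.27.
T_out = 10⁶/161.27 = 6200.9 K → 6200 K; t = 62.
G = 99.47·ln 62 − 161.1 = 99.47·4.1271 − 161.1 = 249.426.
Rounded: 249.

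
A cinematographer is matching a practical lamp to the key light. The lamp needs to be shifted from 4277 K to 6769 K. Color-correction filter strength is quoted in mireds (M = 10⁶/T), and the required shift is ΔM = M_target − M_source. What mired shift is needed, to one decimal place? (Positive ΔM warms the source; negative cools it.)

-86.1 mireds

M_source = 10⁶/4277 = 233.809; M_target = 10⁶/6769 = 147.732.
ΔM = 147.732 − 233.809 = -86.076 → -86.1 mireds, a cooling shift.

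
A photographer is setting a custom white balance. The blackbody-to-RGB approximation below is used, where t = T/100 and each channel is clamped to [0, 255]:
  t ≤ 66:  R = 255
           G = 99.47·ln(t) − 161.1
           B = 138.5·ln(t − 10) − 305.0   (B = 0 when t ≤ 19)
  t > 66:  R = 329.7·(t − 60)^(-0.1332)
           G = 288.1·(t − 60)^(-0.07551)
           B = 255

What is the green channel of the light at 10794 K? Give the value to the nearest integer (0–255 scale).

t = 10794/100 = 107.94; the t > 66 branch applies.
G = 288.1·(107.94 − 60)^(-0.07551) = 288.1·47.94^(-0.07551) = 288.1·0.74660 = 215.097.
Rounded: 215.

215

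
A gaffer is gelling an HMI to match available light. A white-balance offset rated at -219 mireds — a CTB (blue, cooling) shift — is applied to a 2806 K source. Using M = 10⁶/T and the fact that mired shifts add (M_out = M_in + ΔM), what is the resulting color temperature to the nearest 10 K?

7280 K

M_in = 10⁶/2806 = 356.38 mireds.
M_out = 356.38 + (-219) = 137.38 mireds.
T_out = 10⁶/137.38 = 7279.1 K → 7280 K.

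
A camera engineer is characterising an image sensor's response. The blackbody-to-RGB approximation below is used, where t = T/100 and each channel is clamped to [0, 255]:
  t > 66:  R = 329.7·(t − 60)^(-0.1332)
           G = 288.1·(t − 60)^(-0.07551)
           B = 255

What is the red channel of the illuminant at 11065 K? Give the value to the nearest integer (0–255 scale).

t = 11065/100 = 110.65; the t > 66 branch applies.
R = 329.7·(110.65 − 60)^(-0.1332) = 329.7·50.65^(-0.1332) = 329.7·0.59286 = 195.465.
Rounded: 195.

195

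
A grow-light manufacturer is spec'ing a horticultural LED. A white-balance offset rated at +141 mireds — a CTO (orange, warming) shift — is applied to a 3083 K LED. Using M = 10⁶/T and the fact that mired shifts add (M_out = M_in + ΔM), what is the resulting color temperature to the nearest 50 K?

M_in = 10⁶/3083 = 324.36 mireds.
M_out = 324.36 + (+141) = 465.36 mireds.
T_out = 10⁶/465.36 = 2148.9 K → 2150 K.

2150 K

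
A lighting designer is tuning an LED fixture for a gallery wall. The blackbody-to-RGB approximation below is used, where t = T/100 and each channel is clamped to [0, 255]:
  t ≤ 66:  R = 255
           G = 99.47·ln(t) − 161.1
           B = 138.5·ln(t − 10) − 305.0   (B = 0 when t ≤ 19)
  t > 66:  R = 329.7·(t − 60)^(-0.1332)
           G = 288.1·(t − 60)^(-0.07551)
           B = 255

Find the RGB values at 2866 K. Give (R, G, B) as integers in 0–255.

(255, 173, 100)

t = 2866/100 = 28.66; the t ≤ 66 branch applies.
R = 255 by definition for t ≤ 66.
G = 99.47·ln 28.66 − 161.1 = 99.47·3.3555 − 161.1 = 172.672.
B = 138.5·ln(28.66 − 10) − 305.0 = 138.5·ln 18.66 − 305.0 = 138.5·2.9264 − 305.0 = 100.304.
Rounded: (255, 173, 100).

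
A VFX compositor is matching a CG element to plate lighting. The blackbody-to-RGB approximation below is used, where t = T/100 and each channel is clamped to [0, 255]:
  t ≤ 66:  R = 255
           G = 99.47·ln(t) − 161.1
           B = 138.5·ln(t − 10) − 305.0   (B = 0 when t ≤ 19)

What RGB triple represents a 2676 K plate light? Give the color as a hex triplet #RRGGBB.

#FFA655

t = 2676/100 = 26.76; the t ≤ 66 branch applies.
R = 255 by definition for t ≤ 66.
G = 99.47·ln 26.76 − 161.1 = 99.47·3.2869 − 161.1 = 165.849.
B = 138.5·ln(26.76 − 10) − 305.0 = 138.5·ln 16.76 − 305.0 = 138.5·2.8190 − 305.0 = 85.431.
Rounded: (255, 166, 85).
In hex: #FFA655.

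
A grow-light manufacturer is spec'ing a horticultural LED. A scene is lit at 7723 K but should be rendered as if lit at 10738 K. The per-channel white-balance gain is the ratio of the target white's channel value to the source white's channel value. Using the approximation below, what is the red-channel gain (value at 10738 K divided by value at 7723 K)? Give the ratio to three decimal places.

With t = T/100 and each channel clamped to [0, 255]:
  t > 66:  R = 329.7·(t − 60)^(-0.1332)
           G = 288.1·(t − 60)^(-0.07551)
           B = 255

At 7723 K (t = 77.23):
  R = 329.7·(77.23 − 60)^(-0.1332) = 329.7·17.23^(-0.1332) = 329.7·0.68443 = 225.655.
At 10738 K (t = 107.38):
  R = 329.7·(107.38 − 60)^(-0.1332) = 329.7·47.38^(-0.1332) = 329.7·0.59815 = 197.210.
Gain = 197.210 / 225.655 = 0.8739 → 0.874.

0.874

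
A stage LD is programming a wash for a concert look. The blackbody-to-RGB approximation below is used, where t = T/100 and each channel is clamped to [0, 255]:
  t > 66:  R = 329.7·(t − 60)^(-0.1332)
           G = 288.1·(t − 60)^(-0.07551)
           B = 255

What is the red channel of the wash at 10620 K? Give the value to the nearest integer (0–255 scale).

198

t = 10620/100 = 106.2; the t > 66 branch applies.
R = 329.7·(106.2 − 60)^(-0.1332) = 329.7·46.2^(-0.1332) = 329.7·0.60016 = 197.874.
Rounded: 198.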